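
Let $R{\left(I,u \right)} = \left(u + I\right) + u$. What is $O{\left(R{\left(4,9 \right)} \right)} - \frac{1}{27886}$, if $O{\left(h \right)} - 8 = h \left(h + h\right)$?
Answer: $\frac{27216735}{27886} \approx 976.0$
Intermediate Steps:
$R{\left(I,u \right)} = I + 2 u$ ($R{\left(I,u \right)} = \left(I + u\right) + u = I + 2 u$)
$O{\left(h \right)} = 8 + 2 h^{2}$ ($O{\left(h \right)} = 8 + h \left(h + h\right) = 8 + h 2 h = 8 + 2 h^{2}$)
$O{\left(R{\left(4,9 \right)} \right)} - \frac{1}{27886} = \left(8 + 2 \left(4 + 2 \cdot 9\right)^{2}\right) - \frac{1}{27886} = \left(8 + 2 \left(4 + 18\right)^{2}\right) - \frac{1}{27886} = \left(8 + 2 \cdot 22^{2}\right) - \frac{1}{27886} = \left(8 + 2 \cdot 484\right) - \frac{1}{27886} = \left(8 + 968\right) - \frac{1}{27886} = 976 - \frac{1}{27886} = \frac{27216735}{27886}$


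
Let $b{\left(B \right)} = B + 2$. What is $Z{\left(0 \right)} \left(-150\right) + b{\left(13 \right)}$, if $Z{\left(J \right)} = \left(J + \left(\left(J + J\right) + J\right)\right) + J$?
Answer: $15$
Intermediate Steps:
$b{\left(B \right)} = 2 + B$
$Z{\left(J \right)} = 5 J$ ($Z{\left(J \right)} = \left(J + \left(2 J + J\right)\right) + J = \left(J + 3 J\right) + J = 4 J + J = 5 J$)
$Z{\left(0 \right)} \left(-150\right) + b{\left(13 \right)} = 5 \cdot 0 \left(-150\right) + \left(2 + 13\right) = 0 \left(-150\right) + 15 = 0 + 15 = 15$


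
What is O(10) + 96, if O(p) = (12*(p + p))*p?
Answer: 2496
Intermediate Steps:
O(p) = 24*p**2 (O(p) = (12*(2*p))*p = (24*p)*p = 24*p**2)
O(10) + 96 = 24*10**2 + 96 = 24*100 + 96 = 2400 + 96 = 2496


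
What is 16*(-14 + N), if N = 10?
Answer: -64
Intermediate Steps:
16*(-14 + N) = 16*(-14 + 10) = 16*(-4) = -64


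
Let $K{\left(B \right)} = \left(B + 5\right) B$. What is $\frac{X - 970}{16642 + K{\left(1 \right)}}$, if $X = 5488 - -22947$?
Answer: $\frac{27465}{16648} \approx 1.6497$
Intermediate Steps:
$X = 28435$ ($X = 5488 + 22947 = 28435$)
$K{\left(B \right)} = B \left(5 + B\right)$ ($K{\left(B \right)} = \left(5 + B\right) B = B \left(5 + B\right)$)
$\frac{X - 970}{16642 + K{\left(1 \right)}} = \frac{28435 - 970}{16642 + 1 \left(5 + 1\right)} = \frac{27465}{16642 + 1 \cdot 6} = \frac{27465}{16642 + 6} = \frac{27465}{16648}$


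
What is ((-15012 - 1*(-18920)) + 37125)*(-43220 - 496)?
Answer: -1793798628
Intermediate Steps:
((-15012 - 1*(-18920)) + 37125)*(-43220 - 496) = ((-15012 + 18920) + 37125)*(-43716) = (3908 + 37125)*(-43716) = 41033*(-43716) = -1793798628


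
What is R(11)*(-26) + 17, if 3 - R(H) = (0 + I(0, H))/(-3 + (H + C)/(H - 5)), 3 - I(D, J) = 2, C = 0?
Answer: -583/7 ≈ -83.286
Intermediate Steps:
I(D, J) = 1 (I(D, J) = 3 - 1*2 = 3 - 2 = 1)
R(H) = 3 - 1/(-3 + H/(-5 + H)) (R(H) = 3 - (0 + 1)/(-3 + (H + 0)/(H - 5)) = 3 - 1/(-3 + H/(-5 + H)))
R(11)*(-26) + 17 = ((50 - 7*11)/(15 - 2*11))*(-26) + 17 = ((50 - 77)/(15 - 22))*(-26) + 17 = (-27/(-7))*(-26) + 17 = -1/7*(-27)*(-26) + 17 = (27/7)*(-26) + 17 = -702/7 + 17 = -583/7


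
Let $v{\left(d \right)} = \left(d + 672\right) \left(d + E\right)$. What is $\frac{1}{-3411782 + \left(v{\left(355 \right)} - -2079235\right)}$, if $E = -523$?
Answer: $- \frac{1}{1505083} \approx -6.6441 \cdot 10^{-7}$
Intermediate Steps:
$v{\left(d \right)} = \left(-523 + d\right) \left(672 + d\right)$ ($v{\left(d \right)} = \left(d + 672\right) \left(d - 523\right) = \left(672 + d\right) \left(-523 + d\right) = \left(-523 + d\right) \left(672 + d\right)$)
$\frac{1}{-3411782 + \left(v{\left(355 \right)} - -2079235\right)} = \frac{1}{-3411782 + \left(\left(-351456 + 355^{2} + 149 \cdot 355\right) - -2079235\right)} = \frac{1}{-3411782 + \left(\left(-351456 + 126025 + 52895\right) + 2079235\right)} = \frac{1}{-3411782 + \left(-172536 + 2079235\right)} = \frac{1}{-3411782 + 1906699} = \frac{1}{-1505083} = - \frac{1}{1505083}$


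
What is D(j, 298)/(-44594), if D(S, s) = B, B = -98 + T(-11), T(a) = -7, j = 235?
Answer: 105/44594 ≈ 0.0023546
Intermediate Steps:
B = -105 (B = -98 - 7 = -105)
D(S, s) = -105
D(j, 298)/(-44594) = -105/(-44594) = -105*(-1/44594) = 105/44594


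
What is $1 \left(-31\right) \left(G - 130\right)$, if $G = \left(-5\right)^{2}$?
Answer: $3255$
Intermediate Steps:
$G = 25$
$1 \left(-31\right) \left(G - 130\right) = 1 \left(-31\right) \left(25 - 130\right) = \left(-31\right) \left(-105\right) = 3255$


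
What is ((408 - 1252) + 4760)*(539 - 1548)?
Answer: -3951244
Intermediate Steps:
((408 - 1252) + 4760)*(539 - 1548) = (-844 + 4760)*(-1009) = 3916*(-1009) = -3951244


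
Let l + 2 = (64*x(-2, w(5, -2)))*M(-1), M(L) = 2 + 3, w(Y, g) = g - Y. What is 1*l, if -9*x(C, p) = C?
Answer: 622/9 ≈ 69.111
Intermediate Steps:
x(C, p) = -C/9
M(L) = 5
l = 622/9 (l = -2 + (64*(-1/9*(-2)))*5 = -2 + (64*(2/9))*5 = -2 + (128/9)*5 = -2 + 640/9 = 622/9 ≈ 69.111)
1*l = 1*(622/9) = 622/9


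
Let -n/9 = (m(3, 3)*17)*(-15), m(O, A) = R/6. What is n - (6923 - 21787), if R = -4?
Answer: 13334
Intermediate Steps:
m(O, A) = -⅔ (m(O, A) = -4/6 = -4*⅙ = -⅔)
n = -1530 (n = -9*(-⅔*17)*(-15) = -(-102)*(-15) = -9*170 = -1530)
n - (6923 - 21787) = -1530 - (6923 - 21787) = -1530 - 1*(-14864) = -1530 + 14864 = 13334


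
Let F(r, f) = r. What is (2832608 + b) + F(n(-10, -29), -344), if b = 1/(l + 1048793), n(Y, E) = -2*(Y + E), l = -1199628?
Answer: 427268192809/150835 ≈ 2.8327e+6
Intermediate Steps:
n(Y, E) = -2*E - 2*Y (n(Y, E) = -2*(E + Y) = -2*E - 2*Y)
b = -1/150835 (b = 1/(-1199628 + 1048793) = 1/(-150835) = -1/150835 ≈ -6.6298e-6)
(2832608 + b) + F(n(-10, -29), -344) = (2832608 - 1/150835) + (-2*(-29) - 2*(-10)) = 427256427679/150835 + (58 + 20) = 427256427679/150835 + 78 = 427268192809/150835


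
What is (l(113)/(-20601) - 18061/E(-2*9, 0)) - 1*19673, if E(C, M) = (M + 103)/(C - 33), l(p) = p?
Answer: -22768401647/2121903 ≈ -10730.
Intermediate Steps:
E(C, M) = (103 + M)/(-33 + C)
(l(113)/(-20601) - 18061/E(-2*9, 0)) - 1*19673 = (113/(-20601) - 18061*(-33 - 2*9)/(103 + 0)) - 1*19673 = (113*(-1/20601) - 18061/(103/(-33 - 18))) - 19673 = (-113/20601 - 18061/(103/(-51))) - 19673 = (-113/20601 - 18061/((-1/51*103))) - 19673 = (-113/20601 - 18061/(-103/51)) - 19673 = (-113/20601 - 18061*(-51/103)) - 19673 = (-113/20601 + 921111/103) - 19673 = 18975796072/2121903 - 19673 = -22768401647/2121903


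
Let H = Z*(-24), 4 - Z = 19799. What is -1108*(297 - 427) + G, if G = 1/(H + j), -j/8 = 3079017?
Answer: 3479582346239/24157056 ≈ 1.4404e+5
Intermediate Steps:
Z = -19795 (Z = 4 - 1*19799 = 4 - 19799 = -19795)
j = -24632136 (j = -8*3079017 = -24632136)
H = 475080 (H = -19795*(-24) = 475080)
G = -1/24157056 (G = 1/(475080 - 24632136) = 1/(-24157056) = -1/24157056 ≈ -4.1396e-8)
-1108*(297 - 427) + G = -1108*(297 - 427) - 1/24157056 = -1108*(-130) - 1/24157056 = 144040 - 1/24157056 = 3479582346239/24157056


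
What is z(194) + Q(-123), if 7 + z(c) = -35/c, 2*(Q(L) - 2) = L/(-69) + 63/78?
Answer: -450737/116012 ≈ -3.8853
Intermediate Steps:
Q(L) = 125/52 - L/138 (Q(L) = 2 + (L/(-69) + 63/78)/2 = 2 + (L*(-1/69) + 63*(1/78))/2 = 2 + (-L/69 + 21/26)/2 = 2 + (21/26 - L/69)/2 = 2 + (21/52 - L/138) = 125/52 - L/138)
z(c) = -7 - 35/c
z(194) + Q(-123) = (-7 - 35/194) + (125/52 - 1/138*(-123)) = (-7 - 35*1/194) + (125/52 + 41/46) = (-7 - 35/194) + 3941/1196 = -1393/194 + 3941/1196 = -450737/116012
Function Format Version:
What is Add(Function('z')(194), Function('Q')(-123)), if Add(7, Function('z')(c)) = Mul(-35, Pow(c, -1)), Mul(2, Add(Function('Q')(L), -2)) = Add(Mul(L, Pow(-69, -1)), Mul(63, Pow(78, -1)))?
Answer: Rational(-450737, 116012) ≈ -3.8853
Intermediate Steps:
Function('Q')(L) = Add(Rational(125, 52), Mul(Rational(-1, 138), L)) (Function('Q')(L) = Add(2, Mul(Rational(1, 2), Add(Mul(L, Pow(-69, -1)), Mul(63, Pow(78, -1))))) = Add(2, Mul(Rational(1, 2), Add(Mul(L, Rational(-1, 69)), Mul(63, Rational(1, 78))))) = Add(2, Mul(Rational(1, 2), Add(Mul(Rational(-1, 69), L), Rational(21, 26)))) = Add(2, Mul(Rational(1, 2), Add(Rational(21, 26), Mul(Rational(-1, 69), L)))) = Add(2, Add(Rational(21, 52), Mul(Rational(-1, 138), L))) = Add(Rational(125, 52), Mul(Rational(-1, 138), L)))
Function('z')(c) = Add(-7, Mul(-35, Pow(c, -1)))
Add(Function('z')(194), Function('Q')(-123)) = Add(Add(-7, Mul(-35, Pow(194, -1))), Add(Rational(125, 52), Mul(Rational(-1, 138), -123))) = Add(Add(-7, Mul(-35, Rational(1, 194))), Add(Rational(125, 52), Rational(41, 46))) = Add(Add(-7, Rational(-35, 194)), Rational(3941, 1196)) = Add(Rational(-1393, 194), Rational(3941, 1196)) = Rational(-450737, 116012)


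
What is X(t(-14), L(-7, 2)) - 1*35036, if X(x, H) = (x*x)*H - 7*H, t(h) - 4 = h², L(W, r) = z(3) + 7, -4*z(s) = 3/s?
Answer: 939667/4 ≈ 2.3492e+5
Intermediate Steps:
z(s) = -3/(4*s)
L(W, r) = 27/4 (L(W, r) = -¾/3 + 7 = -¾*⅓ + 7 = -¼ + 7 = 27/4)
t(h) = 4 + h²
X(x, H) = -7*H + H*x² (X(x, H) = x²*H - 7*H = H*x² - 7*H = -7*H + H*x²)
X(t(-14), L(-7, 2)) - 1*35036 = 27*(-7 + (4 + (-14)²)²)/4 - 1*35036 = 27*(-7 + (4 + 196)²)/4 - 35036 = 27*(-7 + 200²)/4 - 35036 = 27*(-7 + 40000)/4 - 35036 = (27/4)*39993 - 35036 = 1079811/4 - 35036 = 939667/4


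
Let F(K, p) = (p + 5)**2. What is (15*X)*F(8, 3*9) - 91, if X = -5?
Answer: -76891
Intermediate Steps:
F(K, p) = (5 + p)**2
(15*X)*F(8, 3*9) - 91 = (15*(-5))*(5 + 3*9)**2 - 91 = -75*(5 + 27)**2 - 91 = -75*32**2 - 91 = -75*1024 - 91 = -76800 - 91 = -76891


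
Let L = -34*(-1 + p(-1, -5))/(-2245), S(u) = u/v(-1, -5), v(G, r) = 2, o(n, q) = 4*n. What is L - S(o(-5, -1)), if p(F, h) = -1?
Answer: 22382/2245 ≈ 9.9697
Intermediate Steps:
S(u) = u/2
L = -68/2245 (L = -34*(-1 - 1)/(-2245) = -34*(-2)*(-1/2245) = 68*(-1/2245) = -68/2245 ≈ -0.030290)
L - S(o(-5, -1)) = -68/2245 - 4*(-5)/2 = -68/2245 - (-20)/2 = -68/2245 - 1*(-10) = -68/2245 + 10 = 22382/2245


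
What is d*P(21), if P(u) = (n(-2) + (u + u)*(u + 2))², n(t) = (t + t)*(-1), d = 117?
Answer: 110085300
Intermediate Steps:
n(t) = -2*t (n(t) = (2*t)*(-1) = -2*t)
P(u) = (4 + 2*u*(2 + u))² (P(u) = (-2*(-2) + (u + u)*(u + 2))² = (4 + (2*u)*(2 + u))² = (4 + 2*u*(2 + u))²)
d*P(21) = 117*(4*(2 + 21² + 2*21)²) = 117*(4*(2 + 441 + 42)²) = 117*(4*485²) = 117*(4*235225) = 117*940900 = 110085300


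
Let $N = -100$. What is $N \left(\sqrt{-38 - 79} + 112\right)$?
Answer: $-11200 - 300 i \sqrt{13} \approx -11200.0 - 1081.7 i$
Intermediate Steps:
$N \left(\sqrt{-38 - 79} + 112\right) = - 100 \left(\sqrt{-38 - 79} + 112\right) = - 100 \left(\sqrt{-117} + 112\right) = - 100 \left(3 i \sqrt{13} + 112\right) = - 100 \left(112 + 3 i \sqrt{13}\right) = -11200 - 300 i \sqrt{13}$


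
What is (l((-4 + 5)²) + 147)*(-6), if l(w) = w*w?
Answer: -888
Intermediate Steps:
l(w) = w²
(l((-4 + 5)²) + 147)*(-6) = (((-4 + 5)²)² + 147)*(-6) = ((1²)² + 147)*(-6) = (1² + 147)*(-6) = (1 + 147)*(-6) = 148*(-6) = -888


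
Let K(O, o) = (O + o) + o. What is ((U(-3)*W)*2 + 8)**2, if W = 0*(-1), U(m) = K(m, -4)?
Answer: 64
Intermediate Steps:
K(O, o) = O + 2*o
U(m) = -8 + m (U(m) = m + 2*(-4) = m - 8 = -8 + m)
W = 0
((U(-3)*W)*2 + 8)**2 = (((-8 - 3)*0)*2 + 8)**2 = (-11*0*2 + 8)**2 = (0*2 + 8)**2 = (0 + 8)**2 = 8**2 = 64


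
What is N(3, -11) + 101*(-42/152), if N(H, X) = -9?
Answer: -2805/76 ≈ -36.908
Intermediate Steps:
N(3, -11) + 101*(-42/152) = -9 + 101*(-42/152) = -9 + 101*(-42*1/152) = -9 + 101*(-21/76) = -9 - 2121/76 = -2805/76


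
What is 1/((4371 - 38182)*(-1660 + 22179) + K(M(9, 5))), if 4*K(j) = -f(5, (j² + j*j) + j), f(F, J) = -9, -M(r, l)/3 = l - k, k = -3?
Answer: -4/2775071627 ≈ -1.4414e-9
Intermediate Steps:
M(r, l) = -9 - 3*l (M(r, l) = -3*(l - 1*(-3)) = -3*(l + 3) = -3*(3 + l) = -9 - 3*l)
K(j) = 9/4 (K(j) = (-1*(-9))/4 = (¼)*9 = 9/4)
1/((4371 - 38182)*(-1660 + 22179) + K(M(9, 5))) = 1/((4371 - 38182)*(-1660 + 22179) + 9/4) = 1/(-33811*20519 + 9/4) = 1/(-693767909 + 9/4) = 1/(-2775071627/4) = -4/2775071627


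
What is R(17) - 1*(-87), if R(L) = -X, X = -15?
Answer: 102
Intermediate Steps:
R(L) = 15 (R(L) = -1*(-15) = 15)
R(17) - 1*(-87) = 15 - 1*(-87) = 15 + 87 = 102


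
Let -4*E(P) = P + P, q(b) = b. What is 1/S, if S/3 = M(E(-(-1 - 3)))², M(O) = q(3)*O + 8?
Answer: 1/12 ≈ 0.083333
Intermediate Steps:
E(P) = -P/2 (E(P) = -(P + P)/4 = -P/2)
M(O) = 8 + 3*O (M(O) = 3*O + 8 = 8 + 3*O)
S = 12 (S = 3*(8 + 3*(-(-1)*(-1 - 3)/2))² = 3*(8 + 3*(-(-1)*(-4)/2))² = 3*(8 + 3*(-½*4))² = 3*(8 + 3*(-2))² = 3*(8 - 6)² = 3*2² = 3*4 = 12)
1/S = 1/12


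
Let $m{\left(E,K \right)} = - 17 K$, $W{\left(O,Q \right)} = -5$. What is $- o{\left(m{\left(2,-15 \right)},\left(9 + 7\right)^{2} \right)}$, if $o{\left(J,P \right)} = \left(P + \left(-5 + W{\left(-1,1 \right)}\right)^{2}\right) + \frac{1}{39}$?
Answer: $- \frac{13885}{39} \approx -356.03$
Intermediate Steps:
$o{\left(J,P \right)} = \frac{3901}{39} + P$ ($o{\left(J,P \right)} = \left(P + \left(-5 - 5\right)^{2}\right) + \frac{1}{39} = \left(P + \left(-10\right)^{2}\right) + \frac{1}{39} = \left(P + 100\right) + \frac{1}{39} = \left(100 + P\right) + \frac{1}{39} = \frac{3901}{39} + P$)
$- o{\left(m{\left(2,-15 \right)},\left(9 + 7\right)^{2} \right)} = - (\frac{3901}{39} + \left(9 + 7\right)^{2}) = - (\frac{3901}{39} + 16^{2}) = - (\frac{3901}{39} + 256) = \left(-1\right) \frac{13885}{39} = - \frac{13885}{39}$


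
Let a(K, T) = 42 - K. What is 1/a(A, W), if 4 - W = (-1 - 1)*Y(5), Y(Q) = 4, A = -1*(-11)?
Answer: 1/31 ≈ 0.032258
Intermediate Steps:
A = 11
W = 12 (W = 4 - (-1 - 1)*4 = 4 - (-2)*4 = 4 - 1*(-8) = 4 + 8 = 12)
1/a(A, W) = 1/(42 - 1*11) = 1/(42 - 11) = 1/31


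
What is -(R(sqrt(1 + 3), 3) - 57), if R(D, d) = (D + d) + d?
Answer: 49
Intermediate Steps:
R(D, d) = D + 2*d
-(R(sqrt(1 + 3), 3) - 57) = -((sqrt(1 + 3) + 2*3) - 57) = -((sqrt(4) + 6) - 57) = -((2 + 6) - 57) = -(8 - 57) = -1*(-49) = 49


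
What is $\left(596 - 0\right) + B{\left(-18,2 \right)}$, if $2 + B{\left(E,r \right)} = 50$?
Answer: $644$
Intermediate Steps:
$B{\left(E,r \right)} = 48$ ($B{\left(E,r \right)} = -2 + 50 = 48$)
$\left(596 - 0\right) + B{\left(-18,2 \right)} = \left(596 - 0\right) + 48 = \left(596 + 0\right) + 48 = 596 + 48 = 644$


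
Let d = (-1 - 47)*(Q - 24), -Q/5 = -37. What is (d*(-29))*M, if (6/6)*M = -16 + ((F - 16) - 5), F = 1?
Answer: -8068032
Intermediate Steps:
Q = 185 (Q = -5*(-37) = 185)
M = -36 (M = -16 + ((1 - 16) - 5) = -16 + (-15 - 5) = -16 - 20 = -36)
d = -7728 (d = (-1 - 47)*(185 - 24) = -48*161 = -7728)
(d*(-29))*M = -7728*(-29)*(-36) = 224112*(-36) = -8068032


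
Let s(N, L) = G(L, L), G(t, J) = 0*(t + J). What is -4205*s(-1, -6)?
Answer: 0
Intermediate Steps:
G(t, J) = 0 (G(t, J) = 0*(J + t) = 0)
s(N, L) = 0
-4205*s(-1, -6) = -4205*0 = 0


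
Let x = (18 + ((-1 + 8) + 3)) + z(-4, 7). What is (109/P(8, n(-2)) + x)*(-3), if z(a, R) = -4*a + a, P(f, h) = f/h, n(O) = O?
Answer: -153/4 ≈ -38.250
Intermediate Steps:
z(a, R) = -3*a
x = 40 (x = (18 + ((-1 + 8) + 3)) - 3*(-4) = (18 + (7 + 3)) + 12 = (18 + 10) + 12 = 28 + 12 = 40)
(109/P(8, n(-2)) + x)*(-3) = (109/((8/(-2))) + 40)*(-3) = (109/((8*(-½))) + 40)*(-3) = (109/(-4) + 40)*(-3) = (109*(-¼) + 40)*(-3) = (-109/4 + 40)*(-3) = (51/4)*(-3) = -153/4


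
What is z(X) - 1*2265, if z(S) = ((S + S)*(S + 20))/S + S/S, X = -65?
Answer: -2354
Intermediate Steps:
z(S) = 41 + 2*S (z(S) = ((2*S)*(20 + S))/S + 1 = (2*S*(20 + S))/S + 1 = (40 + 2*S) + 1 = 41 + 2*S)
z(X) - 1*2265 = (41 + 2*(-65)) - 1*2265 = (41 - 130) - 2265 = -89 - 2265 = -2354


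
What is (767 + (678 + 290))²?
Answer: 3010225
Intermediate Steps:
(767 + (678 + 290))² = (767 + 968)² = 1735² = 3010225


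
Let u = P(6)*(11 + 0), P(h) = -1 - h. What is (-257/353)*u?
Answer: 19789/353 ≈ 56.060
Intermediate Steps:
u = -77 (u = (-1 - 1*6)*(11 + 0) = (-1 - 6)*11 = -7*11 = -77)
(-257/353)*u = -257/353*(-77) = 19789/353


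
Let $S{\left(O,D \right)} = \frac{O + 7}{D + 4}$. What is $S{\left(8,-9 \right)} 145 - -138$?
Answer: $-297$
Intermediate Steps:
$S{\left(O,D \right)} = \frac{7 + O}{4 + D}$
$S{\left(8,-9 \right)} 145 - -138 = \frac{7 + 8}{4 - 9} \cdot 145 - -138 = \frac{1}{-5} \cdot 15 \cdot 145 + 138 = \left(- \frac{1}{5}\right) 15 \cdot 145 + 138 = \left(-3\right) 145 + 138 = -435 + 138 = -297$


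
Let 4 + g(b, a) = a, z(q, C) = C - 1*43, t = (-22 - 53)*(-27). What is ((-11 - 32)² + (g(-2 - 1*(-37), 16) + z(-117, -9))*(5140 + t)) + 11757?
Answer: -272994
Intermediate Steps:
t = 2025 (t = -75*(-27) = 2025)
z(q, C) = -43 + C (z(q, C) = C - 43 = -43 + C)
g(b, a) = -4 + a
((-11 - 32)² + (g(-2 - 1*(-37), 16) + z(-117, -9))*(5140 + t)) + 11757 = ((-11 - 32)² + ((-4 + 16) + (-43 - 9))*(5140 + 2025)) + 11757 = ((-43)² + (12 - 52)*7165) + 11757 = (1849 - 40*7165) + 11757 = (1849 - 286600) + 11757 = -284751 + 11757 = -272994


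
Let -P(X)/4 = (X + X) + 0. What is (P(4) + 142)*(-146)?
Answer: -16060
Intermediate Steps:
P(X) = -8*X (P(X) = -4*((X + X) + 0) = -4*(2*X + 0) = -8*X)
(P(4) + 142)*(-146) = (-8*4 + 142)*(-146) = (-32 + 142)*(-146) = 110*(-146) = -16060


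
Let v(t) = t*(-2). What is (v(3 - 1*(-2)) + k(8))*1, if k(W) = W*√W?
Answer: -10 + 16*√2 ≈ 12.627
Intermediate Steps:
v(t) = -2*t
k(W) = W^(3/2)
(v(3 - 1*(-2)) + k(8))*1 = (-2*(3 - 1*(-2)) + 8^(3/2))*1 = (-2*(3 + 2) + 16*√2)*1 = (-2*5 + 16*√2)*1 = (-10 + 16*√2)*1 = -10 + 16*√2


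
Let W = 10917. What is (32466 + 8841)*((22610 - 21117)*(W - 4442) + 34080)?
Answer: 400729740285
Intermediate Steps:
(32466 + 8841)*((22610 - 21117)*(W - 4442) + 34080) = (32466 + 8841)*((22610 - 21117)*(10917 - 4442) + 34080) = 41307*(1493*6475 + 34080) = 41307*(9667175 + 34080) = 41307*9701255 = 400729740285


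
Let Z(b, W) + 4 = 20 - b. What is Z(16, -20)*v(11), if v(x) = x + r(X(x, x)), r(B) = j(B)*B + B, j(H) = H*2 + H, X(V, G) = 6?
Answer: 0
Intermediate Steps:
j(H) = 3*H (j(H) = 2*H + H = 3*H)
Z(b, W) = 16 - b (Z(b, W) = -4 + (20 - b) = 16 - b)
r(B) = B + 3*B² (r(B) = (3*B)*B + B = 3*B² + B = B + 3*B²)
v(x) = 114 + x (v(x) = x + 6*(1 + 3*6) = x + 6*(1 + 18) = x + 6*19 = x + 114 = 114 + x)
Z(16, -20)*v(11) = (16 - 1*16)*(114 + 11) = (16 - 16)*125 = 0*125 = 0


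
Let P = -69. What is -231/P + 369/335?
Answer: 34282/7705 ≈ 4.4493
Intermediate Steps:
-231/P + 369/335 = -231/(-69) + 369/335 = -231*(-1/69) + 369*(1/335) = 77/23 + 369/335 = 34282/7705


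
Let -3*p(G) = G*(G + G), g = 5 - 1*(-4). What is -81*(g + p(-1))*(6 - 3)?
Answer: -2025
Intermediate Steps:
g = 9 (g = 5 + 4 = 9)
p(G) = -2*G²/3 (p(G) = -G*(G + G)/3 = -G*2*G/3 = -2*G²/3)
-81*(g + p(-1))*(6 - 3) = -81*(9 - ⅔*(-1)²)*(6 - 3) = -81*(9 - ⅔*1)*3 = -81*(9 - ⅔)*3 = -675*3 = -81*25 = -2025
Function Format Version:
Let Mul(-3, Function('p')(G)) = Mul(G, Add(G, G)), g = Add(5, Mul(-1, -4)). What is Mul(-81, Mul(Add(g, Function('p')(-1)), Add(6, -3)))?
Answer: -2025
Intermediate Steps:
g = 9 (g = Add(5, 4) = 9)
Function('p')(G) = Mul(Rational(-2, 3), Pow(G, 2)) (Function('p')(G) = Mul(Rational(-1, 3), Mul(G, Add(G, G))) = Mul(Rational(-1, 3), Mul(G, Mul(2, G))) = Mul(Rational(-1, 3), Mul(2, Pow(G, 2))) = Mul(Rational(-2, 3), Pow(G, 2)))
Mul(-81, Mul(Add(g, Function('p')(-1)), Add(6, -3))) = Mul(-81, Mul(Add(9, Mul(Rational(-2, 3), Pow(-1, 2))), Add(6, -3))) = Mul(-81, Mul(Add(9, Mul(Rational(-2, 3), 1)), 3)) = Mul(-81, Mul(Add(9, Rational(-2, 3)), 3)) = Mul(-81, Mul(Rational(25, 3), 3)) = Mul(-81, 25) = -2025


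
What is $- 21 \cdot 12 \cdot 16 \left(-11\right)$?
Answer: $44352$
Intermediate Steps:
$- 21 \cdot 12 \cdot 16 \left(-11\right) = - 21 \cdot 192 \left(-11\right) = \left(-21\right) \left(-2112\right) = 44352$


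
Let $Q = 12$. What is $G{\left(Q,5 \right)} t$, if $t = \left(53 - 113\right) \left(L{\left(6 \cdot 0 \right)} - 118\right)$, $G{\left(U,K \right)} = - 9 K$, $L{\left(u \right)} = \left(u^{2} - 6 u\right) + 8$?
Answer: $-297000$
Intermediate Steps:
$L{\left(u \right)} = 8 + u^{2} - 6 u$
$t = 6600$ ($t = \left(53 - 113\right) \left(\left(8 + \left(6 \cdot 0\right)^{2} - 6 \cdot 6 \cdot 0\right) - 118\right) = - 60 \left(\left(8 + 0^{2} - 0\right) - 118\right) = - 60 \left(\left(8 + 0 + 0\right) - 118\right) = - 60 \left(8 - 118\right) = \left(-60\right) \left(-110\right) = 6600$)
$G{\left(Q,5 \right)} t = \left(-9\right) 5 \cdot 6600 = \left(-45\right) 6600 = -297000$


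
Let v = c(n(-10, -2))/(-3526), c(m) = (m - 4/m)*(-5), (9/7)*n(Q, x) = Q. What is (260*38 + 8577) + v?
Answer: 2049999389/111069 ≈ 18457.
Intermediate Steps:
n(Q, x) = 7*Q/9
c(m) = -5*m + 20/m
v = -1144/111069 (v = (-35*(-10)/9 + 20/(((7/9)*(-10))))/(-3526) = (-5*(-70/9) + 20/(-70/9))*(-1/3526) = (350/9 + 20*(-9/70))*(-1/3526) = (350/9 - 18/7)*(-1/3526) = (2288/63)*(-1/3526) = -1144/111069 ≈ -0.010300)
(260*38 + 8577) + v = (260*38 + 8577) - 1144/111069 = (9880 + 8577) - 1144/111069 = 18457 - 1144/111069 = 2049999389/111069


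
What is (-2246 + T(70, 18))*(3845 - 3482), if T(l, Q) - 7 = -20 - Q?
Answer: -826551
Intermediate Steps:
T(l, Q) = -13 - Q (T(l, Q) = 7 + (-20 - Q) = -13 - Q)
(-2246 + T(70, 18))*(3845 - 3482) = (-2246 + (-13 - 1*18))*(3845 - 3482) = (-2246 + (-13 - 18))*363 = (-2246 - 31)*363 = -2277*363 = -826551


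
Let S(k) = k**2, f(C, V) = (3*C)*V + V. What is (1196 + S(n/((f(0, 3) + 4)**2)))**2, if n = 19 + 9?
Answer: 3436304400/2401 ≈ 1.4312e+6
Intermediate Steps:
f(C, V) = V + 3*C*V (f(C, V) = 3*C*V + V = V + 3*C*V)
n = 28
(1196 + S(n/((f(0, 3) + 4)**2)))**2 = (1196 + (28/((3*(1 + 3*0) + 4)**2))**2)**2 = (1196 + (28/((3*(1 + 0) + 4)**2))**2)**2 = (1196 + (28/((3*1 + 4)**2))**2)**2 = (1196 + (28/((3 + 4)**2))**2)**2 = (1196 + (28/(7**2))**2)**2 = (1196 + (28/49)**2)**2 = (1196 + (28*(1/49))**2)**2 = (1196 + (4/7)**2)**2 = (1196 + 16/49)**2 = (58620/49)**2 = 3436304400/2401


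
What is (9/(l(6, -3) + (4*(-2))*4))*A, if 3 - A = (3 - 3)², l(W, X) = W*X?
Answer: -27/50 ≈ -0.54000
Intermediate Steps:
A = 3 (A = 3 - (3 - 3)² = 3 - 1*0² = 3 - 1*0 = 3 + 0 = 3)
(9/(l(6, -3) + (4*(-2))*4))*A = (9/(6*(-3) + (4*(-2))*4))*3 = (9/(-18 - 8*4))*3 = (9/(-18 - 32))*3 = (9/(-50))*3 = -1/50*9*3 = -9/50*3 = -27/50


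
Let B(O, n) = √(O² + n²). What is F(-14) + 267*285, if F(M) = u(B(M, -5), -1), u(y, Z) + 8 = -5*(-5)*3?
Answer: 76162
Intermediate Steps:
u(y, Z) = 67 (u(y, Z) = -8 - 5*(-5)*3 = -8 + 25*3 = -8 + 75 = 67)
F(M) = 67
F(-14) + 267*285 = 67 + 267*285 = 67 + 76095 = 76162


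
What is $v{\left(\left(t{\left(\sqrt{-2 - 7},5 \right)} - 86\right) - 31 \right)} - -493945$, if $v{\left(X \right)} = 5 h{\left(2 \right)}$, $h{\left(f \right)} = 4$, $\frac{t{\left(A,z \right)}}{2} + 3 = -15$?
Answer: $493965$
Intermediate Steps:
$t{\left(A,z \right)} = -36$ ($t{\left(A,z \right)} = -6 + 2 \left(-15\right) = -6 - 30 = -36$)
$v{\left(X \right)} = 20$ ($v{\left(X \right)} = 5 \cdot 4 = 20$)
$v{\left(\left(t{\left(\sqrt{-2 - 7},5 \right)} - 86\right) - 31 \right)} - -493945 = 20 - -493945 = 20 + 493945 = 493965$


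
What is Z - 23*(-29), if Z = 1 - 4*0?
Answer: 668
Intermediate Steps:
Z = 1 (Z = 1 + 0 = 1)
Z - 23*(-29) = 1 - 23*(-29) = 1 + 667 = 668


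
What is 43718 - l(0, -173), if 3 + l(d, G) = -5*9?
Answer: 43766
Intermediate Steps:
l(d, G) = -48 (l(d, G) = -3 - 5*9 = -3 - 45 = -48)
43718 - l(0, -173) = 43718 - 1*(-48) = 43718 + 48 = 43766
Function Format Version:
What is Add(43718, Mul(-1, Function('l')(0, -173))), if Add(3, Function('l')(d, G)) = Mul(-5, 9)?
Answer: 43766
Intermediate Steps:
Function('l')(d, G) = -48 (Function('l')(d, G) = Add(-3, Mul(-5, 9)) = Add(-3, -45) = -48)
Add(43718, Mul(-1, Function('l')(0, -173))) = Add(43718, Mul(-1, -48)) = Add(43718, 48) = 43766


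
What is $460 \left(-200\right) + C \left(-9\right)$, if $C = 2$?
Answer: $-92018$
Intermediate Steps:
$460 \left(-200\right) + C \left(-9\right) = 460 \left(-200\right) + 2 \left(-9\right) = -92000 - 18 = -92018$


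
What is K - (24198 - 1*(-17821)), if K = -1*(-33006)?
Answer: -9013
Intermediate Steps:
K = 33006
K - (24198 - 1*(-17821)) = 33006 - (24198 - 1*(-17821)) = 33006 - (24198 + 17821) = 33006 - 1*42019 = 33006 - 42019 = -9013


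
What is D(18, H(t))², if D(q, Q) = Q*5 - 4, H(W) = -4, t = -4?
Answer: 576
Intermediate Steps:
D(q, Q) = -4 + 5*Q (D(q, Q) = 5*Q - 4 = -4 + 5*Q)
D(18, H(t))² = (-4 + 5*(-4))² = (-4 - 20)² = (-24)² = 576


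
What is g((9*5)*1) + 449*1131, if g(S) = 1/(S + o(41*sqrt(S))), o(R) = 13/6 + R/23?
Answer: 20131906747401/39643861 - 101844*sqrt(5)/39643861 ≈ 5.0782e+5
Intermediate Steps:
o(R) = 13/6 + R/23 (o(R) = 13*(1/6) + R*(1/23) = 13/6 + R/23)
g(S) = 1/(13/6 + S + 41*sqrt(S)/23) (g(S) = 1/(S + (13/6 + (41*sqrt(S))/23)) = 1/(S + (13/6 + 41*sqrt(S)/23)) = 1/(13/6 + S + 41*sqrt(S)/23))
g((9*5)*1) + 449*1131 = 138/(299 + 138*((9*5)*1) + 246*sqrt((9*5)*1)) + 449*1131 = 138/(299 + 138*(45*1) + 246*sqrt(45*1)) + 507819 = 138/(299 + 138*45 + 246*sqrt(45)) + 507819 = 138/(299 + 6210 + 246*(3*sqrt(5))) + 507819 = 138/(299 + 6210 + 738*sqrt(5)) + 507819 = 138/(6509 + 738*sqrt(5)) + 507819 = 507819 + 138/(6509 + 738*sqrt(5))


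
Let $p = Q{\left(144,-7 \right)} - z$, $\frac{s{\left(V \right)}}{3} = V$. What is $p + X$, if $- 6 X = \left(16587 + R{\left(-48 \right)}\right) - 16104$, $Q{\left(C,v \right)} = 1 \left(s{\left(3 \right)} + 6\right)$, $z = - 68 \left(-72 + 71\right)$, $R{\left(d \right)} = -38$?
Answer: $- \frac{763}{6} \approx -127.17$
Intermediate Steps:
$z = 68$ ($z = \left(-68\right) \left(-1\right) = 68$)
$s{\left(V \right)} = 3 V$
$Q{\left(C,v \right)} = 15$ ($Q{\left(C,v \right)} = 1 \left(3 \cdot 3 + 6\right) = 1 \left(9 + 6\right) = 1 \cdot 15 = 15$)
$X = - \frac{445}{6}$ ($X = - \frac{\left(16587 - 38\right) - 16104}{6} = - \frac{16549 - 16104}{6} = \left(- \frac{1}{6}\right) 445 = - \frac{445}{6} \approx -74.167$)
$p = -53$ ($p = 15 - 68 = -53$)
$p + X = -53 - \frac{445}{6} = - \frac{763}{6}$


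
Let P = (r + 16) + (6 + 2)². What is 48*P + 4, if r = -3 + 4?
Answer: 3892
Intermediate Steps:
r = 1
P = 81 (P = (1 + 16) + (6 + 2)² = 17 + 8² = 17 + 64 = 81)
48*P + 4 = 48*81 + 4 = 3888 + 4 = 3892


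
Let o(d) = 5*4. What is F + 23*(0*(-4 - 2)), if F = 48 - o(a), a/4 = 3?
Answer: 28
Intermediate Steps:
a = 12 (a = 4*3 = 12)
o(d) = 20
F = 28 (F = 48 - 1*20 = 48 - 20 = 28)
F + 23*(0*(-4 - 2)) = 28 + 23*(0*(-4 - 2)) = 28 + 23*(0*(-6)) = 28 + 23*0 = 28 + 0 = 28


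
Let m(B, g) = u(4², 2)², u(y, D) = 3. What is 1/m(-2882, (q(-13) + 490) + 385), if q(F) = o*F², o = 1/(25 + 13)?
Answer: ⅑ ≈ 0.11111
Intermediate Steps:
o = 1/38 ≈ 0.026316
q(F) = F²/38
m(B, g) = 9 (m(B, g) = 3² = 9)
1/m(-2882, (q(-13) + 490) + 385) = 1/9 = ⅑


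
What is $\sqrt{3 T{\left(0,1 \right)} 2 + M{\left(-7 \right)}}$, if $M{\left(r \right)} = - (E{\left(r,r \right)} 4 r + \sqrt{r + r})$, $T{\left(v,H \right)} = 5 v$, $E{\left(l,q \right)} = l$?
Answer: $\sqrt{-196 - i \sqrt{14}} \approx 0.1336 - 14.001 i$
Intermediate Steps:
$M{\left(r \right)} = - 4 r^{2} - \sqrt{2} \sqrt{r}$ ($M{\left(r \right)} = - (r 4 r + \sqrt{r + r}) = - (4 r r + \sqrt{2 r}) = - (4 r^{2} + \sqrt{2} \sqrt{r}) = - 4 r^{2} - \sqrt{2} \sqrt{r}$)
$\sqrt{3 T{\left(0,1 \right)} 2 + M{\left(-7 \right)}} = \sqrt{3 \cdot 5 \cdot 0 \cdot 2 - \left(196 + \sqrt{2} \sqrt{-7}\right)} = \sqrt{3 \cdot 0 \cdot 2 - \left(196 + \sqrt{2} i \sqrt{7}\right)} = \sqrt{0 \cdot 2 - \left(196 + i \sqrt{14}\right)} = \sqrt{0 - \left(196 + i \sqrt{14}\right)} = \sqrt{-196 - i \sqrt{14}}$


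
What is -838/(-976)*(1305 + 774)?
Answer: 871101/488 ≈ 1785.0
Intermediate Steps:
-838/(-976)*(1305 + 774) = -838*(-1/976)*2079 = -(-419)*2079/488 = -1*(-871101/488) = 871101/488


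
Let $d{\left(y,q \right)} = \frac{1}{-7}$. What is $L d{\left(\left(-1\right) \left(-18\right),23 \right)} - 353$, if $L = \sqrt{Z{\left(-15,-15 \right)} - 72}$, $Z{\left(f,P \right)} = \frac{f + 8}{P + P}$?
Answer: $-353 - \frac{i \sqrt{64590}}{210} \approx -353.0 - 1.2102 i$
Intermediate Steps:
$d{\left(y,q \right)} = - \frac{1}{7}$
$Z{\left(f,P \right)} = \frac{8 + f}{2 P}$
$L = \frac{i \sqrt{64590}}{30}$ ($L = \sqrt{\frac{8 - 15}{2 \left(-15\right)} - 72} = \sqrt{\frac{1}{2} \left(- \frac{1}{15}\right) \left(-7\right) - 72} = \sqrt{\frac{7}{30} - 72} = \sqrt{- \frac{2153}{30}} = \frac{i \sqrt{64590}}{30} \approx 8.4715 i$)
$L d{\left(\left(-1\right) \left(-18\right),23 \right)} - 353 = \frac{i \sqrt{64590}}{30} \left(- \frac{1}{7}\right) - 353 = - \frac{i \sqrt{64590}}{210} - 353 = -353 - \frac{i \sqrt{64590}}{210}$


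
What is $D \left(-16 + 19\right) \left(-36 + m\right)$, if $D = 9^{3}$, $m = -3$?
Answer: $-85293$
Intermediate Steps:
$D = 729$
$D \left(-16 + 19\right) \left(-36 + m\right) = 729 \left(-16 + 19\right) \left(-36 - 3\right) = 729 \cdot 3 \left(-39\right) = 729 \left(-117\right) = -85293$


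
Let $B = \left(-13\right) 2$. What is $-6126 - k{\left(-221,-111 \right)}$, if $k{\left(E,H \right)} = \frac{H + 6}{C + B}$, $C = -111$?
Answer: $- \frac{839367}{137} \approx -6126.8$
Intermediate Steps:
$B = -26$
$k{\left(E,H \right)} = - \frac{6}{137} - \frac{H}{137}$ ($k{\left(E,H \right)} = \frac{H + 6}{-111 - 26} = \frac{6 + H}{-137} = \left(6 + H\right) \left(- \frac{1}{137}\right) = - \frac{6}{137} - \frac{H}{137}$)
$-6126 - k{\left(-221,-111 \right)} = -6126 - \left(- \frac{6}{137} - - \frac{111}{137}\right) = -6126 - \left(- \frac{6}{137} + \frac{111}{137}\right) = -6126 - \frac{105}{137} = - \frac{839367}{137}$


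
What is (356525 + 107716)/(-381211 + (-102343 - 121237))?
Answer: -154747/201597 ≈ -0.76761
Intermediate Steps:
(356525 + 107716)/(-381211 + (-102343 - 121237)) = 464241/(-381211 - 223580) = 464241/(-604791) = 464241*(-1/604791) = -154747/201597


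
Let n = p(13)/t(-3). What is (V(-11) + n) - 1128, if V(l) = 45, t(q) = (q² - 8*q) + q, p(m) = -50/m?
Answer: -42242/39 ≈ -1083.1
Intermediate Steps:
t(q) = q² - 7*q
n = -5/39 (n = (-50/13)/((-3*(-7 - 3))) = (-50*1/13)/((-3*(-10))) = -50/13/30 = -50/13*1/30 = -5/39 ≈ -0.12821)
(V(-11) + n) - 1128 = (45 - 5/39) - 1128 = 1750/39 - 1128 = -42242/39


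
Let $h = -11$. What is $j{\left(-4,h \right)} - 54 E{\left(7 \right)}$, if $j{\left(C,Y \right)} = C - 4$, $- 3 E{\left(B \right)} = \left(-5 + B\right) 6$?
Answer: $208$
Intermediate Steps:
$E{\left(B \right)} = 10 - 2 B$ ($E{\left(B \right)} = - \frac{\left(-5 + B\right) 6}{3} = - \frac{-30 + 6 B}{3} = 10 - 2 B$)
$j{\left(C,Y \right)} = -4 + C$
$j{\left(-4,h \right)} - 54 E{\left(7 \right)} = \left(-4 - 4\right) - 54 \left(10 - 14\right) = -8 - 54 \left(10 - 14\right) = -8 - -216 = -8 + 216 = 208$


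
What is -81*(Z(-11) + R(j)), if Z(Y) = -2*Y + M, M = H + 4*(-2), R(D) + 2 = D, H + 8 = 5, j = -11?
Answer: 162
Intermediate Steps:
H = -3 (H = -8 + 5 = -3)
R(D) = -2 + D
M = -11 (M = -3 + 4*(-2) = -3 - 8 = -11)
Z(Y) = -11 - 2*Y (Z(Y) = -2*Y - 11 = -11 - 2*Y)
-81*(Z(-11) + R(j)) = -81*((-11 - 2*(-11)) + (-2 - 11)) = -81*((-11 + 22) - 13) = -81*(11 - 13) = -81*(-2) = 162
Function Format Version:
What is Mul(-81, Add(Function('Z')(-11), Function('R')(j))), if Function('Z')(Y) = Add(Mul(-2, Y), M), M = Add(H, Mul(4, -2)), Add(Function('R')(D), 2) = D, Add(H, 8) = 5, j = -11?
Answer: 162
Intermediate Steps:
H = -3 (H = Add(-8, 5) = -3)
Function('R')(D) = Add(-2, D)
M = -11 (M = Add(-3, Mul(4, -2)) = Add(-3, -8) = -11)
Function('Z')(Y) = Add(-11, Mul(-2, Y)) (Function('Z')(Y) = Add(Mul(-2, Y), -11) = Add(-11, Mul(-2, Y)))
Mul(-81, Add(Function('Z')(-11), Function('R')(j))) = Mul(-81, Add(Add(-11, Mul(-2, -11)), Add(-2, -11))) = Mul(-81, Add(Add(-11, 22), -13)) = Mul(-81, Add(11, -13)) = Mul(-81, -2) = 162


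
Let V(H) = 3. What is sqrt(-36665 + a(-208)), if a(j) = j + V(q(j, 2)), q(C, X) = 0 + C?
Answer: I*sqrt(36870) ≈ 192.02*I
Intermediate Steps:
q(C, X) = C
a(j) = 3 + j (a(j) = j + 3 = 3 + j)
sqrt(-36665 + a(-208)) = sqrt(-36665 + (3 - 208)) = sqrt(-36665 - 205) = sqrt(-36870) = I*sqrt(36870)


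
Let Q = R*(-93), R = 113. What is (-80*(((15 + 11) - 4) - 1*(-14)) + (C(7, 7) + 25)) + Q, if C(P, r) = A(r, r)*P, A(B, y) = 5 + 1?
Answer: -13322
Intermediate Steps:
A(B, y) = 6
C(P, r) = 6*P
Q = -10509 (Q = 113*(-93) = -10509)
(-80*(((15 + 11) - 4) - 1*(-14)) + (C(7, 7) + 25)) + Q = (-80*(((15 + 11) - 4) - 1*(-14)) + (6*7 + 25)) - 10509 = (-80*((26 - 4) + 14) + (42 + 25)) - 10509 = (-80*(22 + 14) + 67) - 10509 = (-80*36 + 67) - 10509 = (-2880 + 67) - 10509 = -2813 - 10509 = -13322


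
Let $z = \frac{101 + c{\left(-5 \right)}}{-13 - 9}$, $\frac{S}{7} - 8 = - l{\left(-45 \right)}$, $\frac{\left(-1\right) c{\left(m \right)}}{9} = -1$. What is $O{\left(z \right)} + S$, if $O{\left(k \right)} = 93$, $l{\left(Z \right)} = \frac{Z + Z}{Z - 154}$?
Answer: $\frac{29021}{199} \approx 145.83$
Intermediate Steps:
$l{\left(Z \right)} = \frac{2 Z}{-154 + Z}$
$c{\left(m \right)} = 9$ ($c{\left(m \right)} = \left(-9\right) \left(-1\right) = 9$)
$S = \frac{10514}{199}$ ($S = 56 + 7 \left(- \frac{2 \left(-45\right)}{-154 - 45}\right) = 56 + 7 \left(- \frac{2 \left(-45\right)}{-199}\right) = 56 + 7 \left(- \frac{2 \left(-45\right) \left(-1\right)}{199}\right) = 56 + 7 \left(\left(-1\right) \frac{90}{199}\right) = 56 + 7 \left(- \frac{90}{199}\right) = 56 - \frac{630}{199} = \frac{10514}{199} \approx 52.834$)
$z = -5$ ($z = \frac{101 + 9}{-13 - 9} = \frac{110}{-22} = 110 \left(- \frac{1}{22}\right) = -5$)
$O{\left(z \right)} + S = 93 + \frac{10514}{199} = \frac{29021}{199}$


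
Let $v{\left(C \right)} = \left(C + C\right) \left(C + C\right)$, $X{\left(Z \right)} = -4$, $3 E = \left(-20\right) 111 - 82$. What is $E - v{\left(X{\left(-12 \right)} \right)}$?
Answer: $- \frac{2494}{3} \approx -831.33$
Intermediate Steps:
$E = - \frac{2302}{3}$ ($E = \frac{\left(-20\right) 111 - 82}{3} = \frac{-2220 - 82}{3} = \frac{1}{3} \left(-2302\right) = - \frac{2302}{3} \approx -767.33$)
$v{\left(C \right)} = 4 C^{2}$ ($v{\left(C \right)} = 2 C 2 C = 4 C^{2}$)
$E - v{\left(X{\left(-12 \right)} \right)} = - \frac{2302}{3} - 4 \left(-4\right)^{2} = - \frac{2302}{3} - 4 \cdot 16 = - \frac{2302}{3} - 64 = - \frac{2494}{3}$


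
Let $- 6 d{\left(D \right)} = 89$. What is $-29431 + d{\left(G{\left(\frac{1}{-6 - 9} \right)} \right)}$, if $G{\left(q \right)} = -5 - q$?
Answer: $- \frac{176675}{6} \approx -29446.0$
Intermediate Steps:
$d{\left(D \right)} = - \frac{89}{6}$ ($d{\left(D \right)} = \left(- \frac{1}{6}\right) 89 = - \frac{89}{6}$)
$-29431 + d{\left(G{\left(\frac{1}{-6 - 9} \right)} \right)} = -29431 - \frac{89}{6} = - \frac{176675}{6}$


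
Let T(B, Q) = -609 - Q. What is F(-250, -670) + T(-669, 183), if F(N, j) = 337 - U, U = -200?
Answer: -255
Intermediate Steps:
F(N, j) = 537 (F(N, j) = 337 - 1*(-200) = 337 + 200 = 537)
F(-250, -670) + T(-669, 183) = 537 + (-609 - 1*183) = 537 + (-609 - 183) = 537 - 792 = -255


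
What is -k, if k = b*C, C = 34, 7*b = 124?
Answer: -4216/7 ≈ -602.29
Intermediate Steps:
b = 124/7 (b = (⅐)*124 = 124/7 ≈ 17.714)
k = 4216/7 (k = (124/7)*34 = 4216/7 ≈ 602.29)
-k = -1*4216/7 = -4216/7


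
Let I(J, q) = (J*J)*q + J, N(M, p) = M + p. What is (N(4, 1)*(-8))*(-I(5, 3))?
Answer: 3200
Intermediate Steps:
I(J, q) = J + q*J² (I(J, q) = J²*q + J = q*J² + J = J + q*J²)
(N(4, 1)*(-8))*(-I(5, 3)) = ((4 + 1)*(-8))*(-5*(1 + 5*3)) = (5*(-8))*(-5*(1 + 15)) = -(-40)*5*16 = -(-40)*80 = -40*(-80) = 3200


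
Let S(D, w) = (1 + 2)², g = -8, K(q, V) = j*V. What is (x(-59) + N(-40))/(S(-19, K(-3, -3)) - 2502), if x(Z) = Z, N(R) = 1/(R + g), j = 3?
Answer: 2833/119664 ≈ 0.023675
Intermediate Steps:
K(q, V) = 3*V
S(D, w) = 9 (S(D, w) = 3² = 9)
N(R) = 1/(-8 + R) (N(R) = 1/(R - 8) = 1/(-8 + R))
(x(-59) + N(-40))/(S(-19, K(-3, -3)) - 2502) = (-59 + 1/(-8 - 40))/(9 - 2502) = (-59 + 1/(-48))/(-2493) = (-59 - 1/48)*(-1/2493) = -2833/48*(-1/2493) = 2833/119664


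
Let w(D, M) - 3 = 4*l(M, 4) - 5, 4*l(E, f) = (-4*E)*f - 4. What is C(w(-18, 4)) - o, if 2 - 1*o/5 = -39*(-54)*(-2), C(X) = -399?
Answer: -21469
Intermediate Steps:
l(E, f) = -1 - E*f (l(E, f) = ((-4*E)*f - 4)/4 = (-4*E*f - 4)/4 = (-4 - 4*E*f)/4 = -1 - E*f)
w(D, M) = -6 - 16*M (w(D, M) = 3 + (4*(-1 - 1*M*4) - 5) = 3 + (4*(-1 - 4*M) - 5) = 3 + ((-4 - 16*M) - 5) = 3 + (-9 - 16*M) = -6 - 16*M)
o = 21070 (o = 10 - 5*(-39*(-54))*(-2) = 10 - 10530*(-2) = 10 - 5*(-4212) = 10 + 21060 = 21070)
C(w(-18, 4)) - o = -399 - 1*21070 = -399 - 21070 = -21469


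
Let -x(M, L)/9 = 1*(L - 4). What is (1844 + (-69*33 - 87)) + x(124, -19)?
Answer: -313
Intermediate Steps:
x(M, L) = 36 - 9*L (x(M, L) = -9*(L - 4) = -9*(-4 + L) = 36 - 9*L)
(1844 + (-69*33 - 87)) + x(124, -19) = (1844 + (-69*33 - 87)) + (36 - 9*(-19)) = (1844 + (-2277 - 87)) + (36 + 171) = (1844 - 2364) + 207 = -520 + 207 = -313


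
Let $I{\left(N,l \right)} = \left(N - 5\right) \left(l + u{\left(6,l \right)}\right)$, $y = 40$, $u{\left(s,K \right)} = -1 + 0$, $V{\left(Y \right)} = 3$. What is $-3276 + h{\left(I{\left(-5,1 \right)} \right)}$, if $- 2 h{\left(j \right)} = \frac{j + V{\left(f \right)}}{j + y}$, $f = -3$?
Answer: $- \frac{262083}{80} \approx -3276.0$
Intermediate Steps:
$u{\left(s,K \right)} = -1$
$I{\left(N,l \right)} = \left(-1 + l\right) \left(-5 + N\right)$ ($I{\left(N,l \right)} = \left(N - 5\right) \left(l - 1\right) = \left(-5 + N\right) \left(-1 + l\right) = \left(-1 + l\right) \left(-5 + N\right)$)
$h{\left(j \right)} = - \frac{3 + j}{2 \left(40 + j\right)}$ ($h{\left(j \right)} = - \frac{\left(j + 3\right) \frac{1}{j + 40}}{2} = - \frac{\left(3 + j\right) \frac{1}{40 + j}}{2} = - \frac{\frac{1}{40 + j} \left(3 + j\right)}{2} = - \frac{3 + j}{2 \left(40 + j\right)}$)
$-3276 + h{\left(I{\left(-5,1 \right)} \right)} = -3276 + \frac{-3 - \left(5 - -5 - 5 - 5\right)}{2 \left(40 - 0\right)} = -3276 + \frac{-3 - \left(5 + 5 - 5 - 5\right)}{2 \left(40 + \left(5 + 5 - 5 - 5\right)\right)} = -3276 + \frac{-3 - 0}{2 \left(40 + 0\right)} = -3276 + \frac{-3 + 0}{2 \cdot 40} = -3276 + \frac{1}{2} \cdot \frac{1}{40} \left(-3\right) = -3276 - \frac{3}{80} = - \frac{262083}{80}$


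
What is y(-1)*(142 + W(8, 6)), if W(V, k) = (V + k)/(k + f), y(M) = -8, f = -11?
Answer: -5568/5 ≈ -1113.6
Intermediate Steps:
W(V, k) = (V + k)/(-11 + k) (W(V, k) = (V + k)/(k - 11) = (V + k)/(-11 + k))
y(-1)*(142 + W(8, 6)) = -8*(142 + (8 + 6)/(-11 + 6)) = -8*(142 + 14/(-5)) = -8*(142 - ⅕*14) = -8*(142 - 14/5) = -8*696/5 = -5568/5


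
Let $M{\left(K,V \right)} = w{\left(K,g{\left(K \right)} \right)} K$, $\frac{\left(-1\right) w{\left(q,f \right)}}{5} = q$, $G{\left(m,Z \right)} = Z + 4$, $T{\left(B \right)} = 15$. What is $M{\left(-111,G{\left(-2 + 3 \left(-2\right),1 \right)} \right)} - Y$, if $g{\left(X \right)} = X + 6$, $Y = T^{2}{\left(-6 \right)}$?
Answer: $-61830$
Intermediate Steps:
$Y = 225$ ($Y = 15^{2} = 225$)
$g{\left(X \right)} = 6 + X$
$G{\left(m,Z \right)} = 4 + Z$
$w{\left(q,f \right)} = - 5 q$
$M{\left(K,V \right)} = - 5 K^{2}$ ($M{\left(K,V \right)} = - 5 K K = - 5 K^{2}$)
$M{\left(-111,G{\left(-2 + 3 \left(-2\right),1 \right)} \right)} - Y = - 5 \left(-111\right)^{2} - 225 = \left(-5\right) 12321 - 225 = -61605 - 225 = -61830$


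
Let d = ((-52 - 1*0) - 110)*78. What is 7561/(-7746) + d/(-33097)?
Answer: -152367961/256369362 ≈ -0.59433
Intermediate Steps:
d = -12636 (d = ((-52 + 0) - 110)*78 = (-52 - 110)*78 = -162*78 = -12636)
7561/(-7746) + d/(-33097) = 7561/(-7746) - 12636/(-33097) = 7561*(-1/7746) - 12636*(-1/33097) = -7561/7746 + 12636/33097 = -152367961/256369362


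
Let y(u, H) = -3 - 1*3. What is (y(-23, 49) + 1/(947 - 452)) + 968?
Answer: 476191/495 ≈ 962.00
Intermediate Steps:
y(u, H) = -6 (y(u, H) = -3 - 3 = -6)
(y(-23, 49) + 1/(947 - 452)) + 968 = (-6 + 1/(947 - 452)) + 968 = (-6 + 1/495) + 968 = -2969/495 + 968 = 476191/495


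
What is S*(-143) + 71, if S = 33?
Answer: -4648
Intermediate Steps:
S*(-143) + 71 = 33*(-143) + 71 = -4719 + 71 = -4648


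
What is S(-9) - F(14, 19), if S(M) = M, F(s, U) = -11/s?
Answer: -115/14 ≈ -8.2143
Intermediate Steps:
S(-9) - F(14, 19) = -9 - (-11)/14 = -9 - 1*(-11/14) = -9 + 11/14 = -115/14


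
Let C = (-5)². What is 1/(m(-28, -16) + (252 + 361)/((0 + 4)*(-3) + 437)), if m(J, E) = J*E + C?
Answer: 425/201638 ≈ 0.0021077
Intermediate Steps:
C = 25
m(J, E) = 25 + E*J (m(J, E) = J*E + 25 = E*J + 25 = 25 + E*J)
1/(m(-28, -16) + (252 + 361)/((0 + 4)*(-3) + 437)) = 1/((25 - 16*(-28)) + (252 + 361)/((0 + 4)*(-3) + 437)) = 1/((25 + 448) + 613/(4*(-3) + 437)) = 1/(473 + 613/(-12 + 437)) = 1/(473 + 613/425) = 1/(201638/425) = 425/201638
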